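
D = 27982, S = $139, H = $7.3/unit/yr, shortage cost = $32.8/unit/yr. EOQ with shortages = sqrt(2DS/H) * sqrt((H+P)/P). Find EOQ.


Formula: EOQ* = sqrt(2DS/H) * sqrt((H+P)/P)
Base EOQ = sqrt(2*27982*139/7.3) = 1032.29 units
Correction = sqrt((7.3+32.8)/32.8) = 1.10569
EOQ* = 1032.29 * 1.10569 = 1141.4 units

1141.4 units


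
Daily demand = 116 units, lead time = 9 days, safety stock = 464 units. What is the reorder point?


Formula: ROP = (Daily Demand * Lead Time) + Safety Stock
Demand during lead time = 116 * 9 = 1044 units
ROP = 1044 + 464 = 1508 units

1508 units


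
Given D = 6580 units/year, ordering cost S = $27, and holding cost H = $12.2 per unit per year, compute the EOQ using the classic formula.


Formula: EOQ = sqrt(2 * D * S / H)
Numerator: 2 * 6580 * 27 = 355320
2DS/H = 355320 / 12.2 = 29124.6
EOQ = sqrt(29124.6) = 170.7 units

170.7 units


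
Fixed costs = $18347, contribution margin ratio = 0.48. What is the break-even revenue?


Formula: BER = Fixed Costs / Contribution Margin Ratio
BER = $18347 / 0.48
BER = $38222.92 (to the nearest cent)

$38222.92


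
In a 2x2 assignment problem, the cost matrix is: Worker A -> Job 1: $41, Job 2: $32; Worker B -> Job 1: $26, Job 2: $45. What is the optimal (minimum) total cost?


Option 1: A->1 + B->2 = $41 + $45 = $86
Option 2: A->2 + B->1 = $32 + $26 = $58
Min cost = min($86, $58) = $58

$58


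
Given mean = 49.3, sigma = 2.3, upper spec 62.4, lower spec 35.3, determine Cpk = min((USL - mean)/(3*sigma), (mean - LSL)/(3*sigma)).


Cpu = (62.4 - 49.3) / (3 * 2.3) = 1.9
Cpl = (49.3 - 35.3) / (3 * 2.3) = 2.03
Cpk = min(1.9, 2.03) = 1.9

1.9


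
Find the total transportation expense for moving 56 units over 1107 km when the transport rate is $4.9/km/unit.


TC = dist * cost * units = 1107 * 4.9 * 56 = $303760.80

$303760.80


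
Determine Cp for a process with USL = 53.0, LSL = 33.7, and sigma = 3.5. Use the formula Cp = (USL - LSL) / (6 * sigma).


Cp = (53.0 - 33.7) / (6 * 3.5)

0.92


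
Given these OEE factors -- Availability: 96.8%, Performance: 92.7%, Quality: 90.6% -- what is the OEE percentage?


Formula: OEE = Availability * Performance * Quality / 10000
A * P = 96.8% * 92.7% / 100 = 89.73%
OEE = 89.73% * 90.6% / 100 = 81.3%

81.3%


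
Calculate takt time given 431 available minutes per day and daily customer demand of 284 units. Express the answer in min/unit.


Formula: Takt Time = Available Production Time / Customer Demand
Takt = 431 min/day / 284 units/day
Takt = 1.52 min/unit

1.52 min/unit


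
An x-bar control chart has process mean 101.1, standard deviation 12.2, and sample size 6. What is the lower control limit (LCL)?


LCL = 101.1 - 3 * 12.2 / sqrt(6)

86.16


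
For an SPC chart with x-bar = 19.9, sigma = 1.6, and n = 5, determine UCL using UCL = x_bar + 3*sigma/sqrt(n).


UCL = 19.9 + 3 * 1.6 / sqrt(5)

22.05


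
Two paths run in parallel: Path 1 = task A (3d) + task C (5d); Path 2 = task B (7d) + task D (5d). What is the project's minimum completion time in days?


Path 1 = 3 + 5 = 8 days
Path 2 = 7 + 5 = 12 days
Duration = max(8, 12) = 12 days

12 days


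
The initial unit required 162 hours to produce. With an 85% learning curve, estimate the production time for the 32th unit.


Formula: T_n = T_1 * (learning_rate)^(log2(n)) where learning_rate = rate/100
Doublings = log2(32) = 5
T_n = 162 * 0.85^5
T_n = 162 * 0.4437 = 71.9 hours

71.9 hours


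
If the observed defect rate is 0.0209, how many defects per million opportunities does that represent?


DPMO = defect_rate * 1000000 = 0.0209 * 1000000

20900


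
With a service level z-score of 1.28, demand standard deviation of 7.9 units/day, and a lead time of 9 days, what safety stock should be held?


Formula: SS = z * sigma_d * sqrt(LT)
sqrt(LT) = sqrt(9) = 3.0
SS = 1.28 * 7.9 * 3.0
SS = 30.3 units

30.3 units


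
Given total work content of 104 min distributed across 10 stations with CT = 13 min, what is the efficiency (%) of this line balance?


Formula: Efficiency = Sum of Task Times / (N_stations * CT) * 100
Total station capacity = 10 stations * 13 min = 130 min
Efficiency = 104 / 130 * 100 = 80.0%

80.0%


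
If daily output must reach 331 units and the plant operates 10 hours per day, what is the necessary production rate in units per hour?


Formula: Production Rate = Daily Demand / Available Hours
Rate = 331 units/day / 10 hours/day
Rate = 33.1 units/hour

33.1 units/hour


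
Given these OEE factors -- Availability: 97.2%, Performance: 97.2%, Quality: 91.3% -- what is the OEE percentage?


Formula: OEE = Availability * Performance * Quality / 10000
A * P = 97.2% * 97.2% / 100 = 94.48%
OEE = 94.48% * 91.3% / 100 = 86.3%

86.3%


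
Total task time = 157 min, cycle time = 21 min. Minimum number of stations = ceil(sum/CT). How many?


Formula: N_min = ceil(Sum of Task Times / Cycle Time)
N_min = ceil(157 min / 21 min) = ceil(7.4762)
N_min = 8 stations

8


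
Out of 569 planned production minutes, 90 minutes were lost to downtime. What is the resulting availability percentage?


Formula: Availability = (Planned Time - Downtime) / Planned Time * 100
Uptime = 569 - 90 = 479 min
Availability = 479 / 569 * 100 = 84.2%

84.2%


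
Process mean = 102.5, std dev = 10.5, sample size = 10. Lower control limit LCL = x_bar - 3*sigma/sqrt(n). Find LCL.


LCL = 102.5 - 3 * 10.5 / sqrt(10)

92.54


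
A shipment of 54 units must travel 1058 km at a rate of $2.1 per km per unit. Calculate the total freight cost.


TC = dist * cost * units = 1058 * 2.1 * 54 = $119977.20

$119977.20


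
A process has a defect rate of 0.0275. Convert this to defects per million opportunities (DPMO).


DPMO = defect_rate * 1000000 = 0.0275 * 1000000

27500


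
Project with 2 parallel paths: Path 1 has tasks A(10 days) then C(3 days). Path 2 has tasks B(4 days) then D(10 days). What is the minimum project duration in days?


Path 1 = 10 + 3 = 13 days
Path 2 = 4 + 10 = 14 days
Duration = max(13, 14) = 14 days

14 days


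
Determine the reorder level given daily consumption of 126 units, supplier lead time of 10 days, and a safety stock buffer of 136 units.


Formula: ROP = (Daily Demand * Lead Time) + Safety Stock
Demand during lead time = 126 * 10 = 1260 units
ROP = 1260 + 136 = 1396 units

1396 units


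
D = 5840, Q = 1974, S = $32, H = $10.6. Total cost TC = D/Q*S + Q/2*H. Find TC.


TC = 5840/1974 * 32 + 1974/2 * 10.6

$10556.87


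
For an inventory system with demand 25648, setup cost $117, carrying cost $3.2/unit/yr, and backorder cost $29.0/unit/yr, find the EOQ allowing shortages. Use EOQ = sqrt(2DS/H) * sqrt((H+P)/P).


Formula: EOQ* = sqrt(2DS/H) * sqrt((H+P)/P)
Base EOQ = sqrt(2*25648*117/3.2) = 1369.49 units
Correction = sqrt((3.2+29.0)/29.0) = 1.05373
EOQ* = 1369.49 * 1.05373 = 1443.1 units

1443.1 units


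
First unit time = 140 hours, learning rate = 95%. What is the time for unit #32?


Formula: T_n = T_1 * (learning_rate)^(log2(n)) where learning_rate = rate/100
Doublings = log2(32) = 5
T_n = 140 * 0.95^5
T_n = 140 * 0.7738 = 108.3 hours

108.3 hours


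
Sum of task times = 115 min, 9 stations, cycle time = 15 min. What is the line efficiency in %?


Formula: Efficiency = Sum of Task Times / (N_stations * CT) * 100
Total station capacity = 9 stations * 15 min = 135 min
Efficiency = 115 / 135 * 100 = 85.2%

85.2%


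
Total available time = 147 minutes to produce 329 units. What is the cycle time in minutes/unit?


Formula: CT = Available Time / Number of Units
CT = 147 min / 329 units
CT = 0.45 min/unit

0.45 min/unit


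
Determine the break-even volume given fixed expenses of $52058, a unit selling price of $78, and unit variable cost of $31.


Formula: BEQ = Fixed Costs / (Price - Variable Cost)
Contribution margin = $78 - $31 = $47/unit
BEQ = ceil($52058 / $47/unit) = ceil(1107.62) = 1108 units

1108 units


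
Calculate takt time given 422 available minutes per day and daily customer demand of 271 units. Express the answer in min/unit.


Formula: Takt Time = Available Production Time / Customer Demand
Takt = 422 min/day / 271 units/day
Takt = 1.56 min/unit

1.56 min/unit


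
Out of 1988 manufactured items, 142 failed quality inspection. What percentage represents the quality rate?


Formula: Quality Rate = Good Pieces / Total Pieces * 100
Good pieces = 1988 - 142 = 1846
QR = 1846 / 1988 * 100 = 92.9%

92.9%


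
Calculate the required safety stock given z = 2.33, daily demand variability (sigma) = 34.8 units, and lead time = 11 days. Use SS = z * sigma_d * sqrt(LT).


Formula: SS = z * sigma_d * sqrt(LT)
sqrt(LT) = sqrt(11) = 3.3166
SS = 2.33 * 34.8 * 3.3166
SS = 268.9 units

268.9 units


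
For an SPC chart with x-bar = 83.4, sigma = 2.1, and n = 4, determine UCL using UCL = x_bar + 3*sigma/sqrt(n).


UCL = 83.4 + 3 * 2.1 / sqrt(4)

86.55


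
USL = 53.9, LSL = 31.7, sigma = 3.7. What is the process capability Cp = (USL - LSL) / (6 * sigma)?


Cp = (53.9 - 31.7) / (6 * 3.7)

1.0


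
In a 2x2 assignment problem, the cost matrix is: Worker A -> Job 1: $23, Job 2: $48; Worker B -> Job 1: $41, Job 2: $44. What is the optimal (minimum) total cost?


Option 1: A->1 + B->2 = $23 + $44 = $67
Option 2: A->2 + B->1 = $48 + $41 = $89
Min cost = min($67, $89) = $67

$67


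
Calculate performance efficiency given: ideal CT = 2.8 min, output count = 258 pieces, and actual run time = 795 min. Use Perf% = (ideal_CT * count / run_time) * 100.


Formula: Performance = (Ideal CT * Total Count) / Run Time * 100
Ideal output time = 2.8 * 258 = 722.4 min
Performance = 722.4 / 795 * 100 = 90.9%

90.9%


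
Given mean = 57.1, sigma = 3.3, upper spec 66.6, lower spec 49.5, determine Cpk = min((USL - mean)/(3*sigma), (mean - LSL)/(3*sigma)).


Cpu = (66.6 - 57.1) / (3 * 3.3) = 0.96
Cpl = (57.1 - 49.5) / (3 * 3.3) = 0.77
Cpk = min(0.96, 0.77) = 0.77

0.77


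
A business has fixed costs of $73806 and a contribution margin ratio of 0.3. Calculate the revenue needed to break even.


Formula: BER = Fixed Costs / Contribution Margin Ratio
BER = $73806 / 0.3
BER = $246020.00 (to the nearest cent)

$246020.00


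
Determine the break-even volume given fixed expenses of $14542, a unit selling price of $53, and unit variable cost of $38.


Formula: BEQ = Fixed Costs / (Price - Variable Cost)
Contribution margin = $53 - $38 = $15/unit
BEQ = ceil($14542 / $15/unit) = ceil(969.47) = 970 units

970 units


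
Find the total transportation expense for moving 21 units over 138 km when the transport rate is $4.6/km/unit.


TC = dist * cost * units = 138 * 4.6 * 21 = $13330.80

$13330.80


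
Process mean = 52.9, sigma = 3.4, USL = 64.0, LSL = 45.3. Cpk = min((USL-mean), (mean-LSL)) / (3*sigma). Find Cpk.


Cpu = (64.0 - 52.9) / (3 * 3.4) = 1.09
Cpl = (52.9 - 45.3) / (3 * 3.4) = 0.75
Cpk = min(1.09, 0.75) = 0.75

0.75


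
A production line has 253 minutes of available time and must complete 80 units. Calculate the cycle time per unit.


Formula: CT = Available Time / Number of Units
CT = 253 min / 80 units
CT = 3.16 min/unit

3.16 min/unit


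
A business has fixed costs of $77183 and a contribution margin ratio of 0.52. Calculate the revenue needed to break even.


Formula: BER = Fixed Costs / Contribution Margin Ratio
BER = $77183 / 0.52
BER = $148428.85 (to the nearest cent)

$148428.85


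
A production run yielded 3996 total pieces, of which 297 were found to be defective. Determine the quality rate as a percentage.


Formula: Quality Rate = Good Pieces / Total Pieces * 100
Good pieces = 3996 - 297 = 3699
QR = 3699 / 3996 * 100 = 92.6%

92.6%


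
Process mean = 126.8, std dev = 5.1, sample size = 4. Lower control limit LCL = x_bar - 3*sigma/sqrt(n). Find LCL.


LCL = 126.8 - 3 * 5.1 / sqrt(4)

119.15


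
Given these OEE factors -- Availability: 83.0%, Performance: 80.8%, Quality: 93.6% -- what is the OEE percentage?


Formula: OEE = Availability * Performance * Quality / 10000
A * P = 83.0% * 80.8% / 100 = 67.06%
OEE = 67.06% * 93.6% / 100 = 62.8%

62.8%


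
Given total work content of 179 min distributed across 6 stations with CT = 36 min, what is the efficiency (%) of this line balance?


Formula: Efficiency = Sum of Task Times / (N_stations * CT) * 100
Total station capacity = 6 stations * 36 min = 216 min
Efficiency = 179 / 216 * 100 = 82.9%

82.9%


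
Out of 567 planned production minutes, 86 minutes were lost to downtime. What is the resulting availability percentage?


Formula: Availability = (Planned Time - Downtime) / Planned Time * 100
Uptime = 567 - 86 = 481 min
Availability = 481 / 567 * 100 = 84.8%

84.8%


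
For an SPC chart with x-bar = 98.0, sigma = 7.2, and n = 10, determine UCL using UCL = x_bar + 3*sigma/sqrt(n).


UCL = 98.0 + 3 * 7.2 / sqrt(10)

104.83


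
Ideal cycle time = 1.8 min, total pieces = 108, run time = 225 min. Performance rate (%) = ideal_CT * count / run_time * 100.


Formula: Performance = (Ideal CT * Total Count) / Run Time * 100
Ideal output time = 1.8 * 108 = 194.4 min
Performance = 194.4 / 225 * 100 = 86.4%

86.4%


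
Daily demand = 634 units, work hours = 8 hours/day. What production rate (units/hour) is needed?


Formula: Production Rate = Daily Demand / Available Hours
Rate = 634 units/day / 8 hours/day
Rate = 79.3 units/hour

79.3 units/hour


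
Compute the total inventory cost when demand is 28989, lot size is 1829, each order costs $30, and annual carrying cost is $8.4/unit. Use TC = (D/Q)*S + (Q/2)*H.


TC = 28989/1829 * 30 + 1829/2 * 8.4

$8157.29


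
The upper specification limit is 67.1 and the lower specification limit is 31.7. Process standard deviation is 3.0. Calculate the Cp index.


Cp = (67.1 - 31.7) / (6 * 3.0)

1.97


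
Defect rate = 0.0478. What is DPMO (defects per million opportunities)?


DPMO = defect_rate * 1000000 = 0.0478 * 1000000

47800


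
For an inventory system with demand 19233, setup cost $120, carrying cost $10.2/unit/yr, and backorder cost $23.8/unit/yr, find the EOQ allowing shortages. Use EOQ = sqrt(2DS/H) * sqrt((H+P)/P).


Formula: EOQ* = sqrt(2DS/H) * sqrt((H+P)/P)
Base EOQ = sqrt(2*19233*120/10.2) = 672.71 units
Correction = sqrt((10.2+23.8)/23.8) = 1.19523
EOQ* = 672.71 * 1.19523 = 804.0 units

804.0 units


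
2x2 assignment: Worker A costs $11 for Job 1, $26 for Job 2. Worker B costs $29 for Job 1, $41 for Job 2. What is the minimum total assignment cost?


Option 1: A->1 + B->2 = $11 + $41 = $52
Option 2: A->2 + B->1 = $26 + $29 = $55
Min cost = min($52, $55) = $52

$52


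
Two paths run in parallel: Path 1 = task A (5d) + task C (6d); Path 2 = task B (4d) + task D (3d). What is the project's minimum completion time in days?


Path 1 = 5 + 6 = 11 days
Path 2 = 4 + 3 = 7 days
Duration = max(11, 7) = 11 days

11 days


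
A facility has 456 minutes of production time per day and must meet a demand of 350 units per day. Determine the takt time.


Formula: Takt Time = Available Production Time / Customer Demand
Takt = 456 min/day / 350 units/day
Takt = 1.3 min/unit

1.3 min/unit


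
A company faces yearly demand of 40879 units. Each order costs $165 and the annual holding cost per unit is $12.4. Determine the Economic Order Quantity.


Formula: EOQ = sqrt(2 * D * S / H)
Numerator: 2 * 40879 * 165 = 13490070
2DS/H = 13490070 / 12.4 = 1087908.9
EOQ = sqrt(1087908.9) = 1043.0 units

1043.0 units


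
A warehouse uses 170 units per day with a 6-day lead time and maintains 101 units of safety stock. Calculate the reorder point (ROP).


Formula: ROP = (Daily Demand * Lead Time) + Safety Stock
Demand during lead time = 170 * 6 = 1020 units
ROP = 1020 + 101 = 1121 units

1121 units


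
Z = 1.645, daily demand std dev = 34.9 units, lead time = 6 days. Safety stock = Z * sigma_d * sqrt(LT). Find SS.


Formula: SS = z * sigma_d * sqrt(LT)
sqrt(LT) = sqrt(6) = 2.4495
SS = 1.645 * 34.9 * 2.4495
SS = 140.6 units

140.6 units


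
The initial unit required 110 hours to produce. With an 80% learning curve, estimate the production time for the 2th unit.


Formula: T_n = T_1 * (learning_rate)^(log2(n)) where learning_rate = rate/100
Doublings = log2(2) = 1
T_n = 110 * 0.8^1
T_n = 110 * 0.8 = 88.0 hours

88.0 hours


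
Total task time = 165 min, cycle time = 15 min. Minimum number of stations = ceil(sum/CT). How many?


Formula: N_min = ceil(Sum of Task Times / Cycle Time)
N_min = ceil(165 min / 15 min) = ceil(11.0)
N_min = 11 stations

11


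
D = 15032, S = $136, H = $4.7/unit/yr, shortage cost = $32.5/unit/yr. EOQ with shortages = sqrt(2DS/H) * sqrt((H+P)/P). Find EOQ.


Formula: EOQ* = sqrt(2DS/H) * sqrt((H+P)/P)
Base EOQ = sqrt(2*15032*136/4.7) = 932.7 units
Correction = sqrt((4.7+32.5)/32.5) = 1.06987
EOQ* = 932.7 * 1.06987 = 997.9 units

997.9 units


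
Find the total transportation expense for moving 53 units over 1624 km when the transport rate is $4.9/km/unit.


TC = dist * cost * units = 1624 * 4.9 * 53 = $421752.80

$421752.80


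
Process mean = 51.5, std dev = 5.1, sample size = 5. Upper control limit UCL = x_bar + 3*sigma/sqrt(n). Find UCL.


UCL = 51.5 + 3 * 5.1 / sqrt(5)

58.34


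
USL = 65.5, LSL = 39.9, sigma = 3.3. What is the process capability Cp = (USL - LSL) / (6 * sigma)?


Cp = (65.5 - 39.9) / (6 * 3.3)

1.29


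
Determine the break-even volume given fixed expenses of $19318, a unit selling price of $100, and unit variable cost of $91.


Formula: BEQ = Fixed Costs / (Price - Variable Cost)
Contribution margin = $100 - $91 = $9/unit
BEQ = ceil($19318 / $9/unit) = ceil(2146.44) = 2147 units

2147 units


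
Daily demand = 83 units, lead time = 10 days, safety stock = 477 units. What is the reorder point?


Formula: ROP = (Daily Demand * Lead Time) + Safety Stock
Demand during lead time = 83 * 10 = 830 units
ROP = 830 + 477 = 1307 units

1307 units


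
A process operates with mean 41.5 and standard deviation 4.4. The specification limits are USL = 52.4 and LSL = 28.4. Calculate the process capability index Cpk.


Cpu = (52.4 - 41.5) / (3 * 4.4) = 0.83
Cpl = (41.5 - 28.4) / (3 * 4.4) = 0.99
Cpk = min(0.83, 0.99) = 0.83

0.83


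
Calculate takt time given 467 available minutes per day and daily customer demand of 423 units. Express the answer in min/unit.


Formula: Takt Time = Available Production Time / Customer Demand
Takt = 467 min/day / 423 units/day
Takt = 1.1 min/unit

1.1 min/unit


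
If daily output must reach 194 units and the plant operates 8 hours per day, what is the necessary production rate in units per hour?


Formula: Production Rate = Daily Demand / Available Hours
Rate = 194 units/day / 8 hours/day
Rate = 24.3 units/hour

24.3 units/hour


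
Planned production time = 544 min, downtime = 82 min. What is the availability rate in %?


Formula: Availability = (Planned Time - Downtime) / Planned Time * 100
Uptime = 544 - 82 = 462 min
Availability = 462 / 544 * 100 = 84.9%

84.9%


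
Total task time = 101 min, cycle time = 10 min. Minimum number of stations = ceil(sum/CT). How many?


Formula: N_min = ceil(Sum of Task Times / Cycle Time)
N_min = ceil(101 min / 10 min) = ceil(10.1)
N_min = 11 stations

11


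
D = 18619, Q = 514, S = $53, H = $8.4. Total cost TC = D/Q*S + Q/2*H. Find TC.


TC = 18619/514 * 53 + 514/2 * 8.4

$4078.66


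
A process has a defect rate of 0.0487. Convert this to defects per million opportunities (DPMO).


DPMO = defect_rate * 1000000 = 0.0487 * 1000000

48700


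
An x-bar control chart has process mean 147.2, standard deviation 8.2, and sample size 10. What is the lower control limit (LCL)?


LCL = 147.2 - 3 * 8.2 / sqrt(10)

139.42


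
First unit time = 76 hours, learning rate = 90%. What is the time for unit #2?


Formula: T_n = T_1 * (learning_rate)^(log2(n)) where learning_rate = rate/100
Doublings = log2(2) = 1
T_n = 76 * 0.9^1
T_n = 76 * 0.9 = 68.4 hours

68.4 hours


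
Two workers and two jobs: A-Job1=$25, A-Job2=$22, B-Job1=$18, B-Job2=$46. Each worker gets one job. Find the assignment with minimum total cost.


Option 1: A->1 + B->2 = $25 + $46 = $71
Option 2: A->2 + B->1 = $22 + $18 = $40
Min cost = min($71, $40) = $40

$40


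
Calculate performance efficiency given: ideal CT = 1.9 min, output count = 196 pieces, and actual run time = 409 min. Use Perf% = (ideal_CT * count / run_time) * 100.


Formula: Performance = (Ideal CT * Total Count) / Run Time * 100
Ideal output time = 1.9 * 196 = 372.4 min
Performance = 372.4 / 409 * 100 = 91.1%

91.1%


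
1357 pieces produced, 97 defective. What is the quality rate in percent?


Formula: Quality Rate = Good Pieces / Total Pieces * 100
Good pieces = 1357 - 97 = 1260
QR = 1260 / 1357 * 100 = 92.9%

92.9%


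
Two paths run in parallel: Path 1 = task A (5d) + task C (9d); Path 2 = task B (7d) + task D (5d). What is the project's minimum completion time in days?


Path 1 = 5 + 9 = 14 days
Path 2 = 7 + 5 = 12 days
Duration = max(14, 12) = 14 days

14 days


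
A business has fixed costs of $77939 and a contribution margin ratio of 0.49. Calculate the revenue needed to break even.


Formula: BER = Fixed Costs / Contribution Margin Ratio
BER = $77939 / 0.49
BER = $159059.18 (to the nearest cent)

$159059.18


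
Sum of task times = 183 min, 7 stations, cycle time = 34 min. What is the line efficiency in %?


Formula: Efficiency = Sum of Task Times / (N_stations * CT) * 100
Total station capacity = 7 stations * 34 min = 238 min
Efficiency = 183 / 238 * 100 = 76.9%

76.9%


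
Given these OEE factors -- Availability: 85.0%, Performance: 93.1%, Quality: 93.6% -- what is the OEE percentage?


Formula: OEE = Availability * Performance * Quality / 10000
A * P = 85.0% * 93.1% / 100 = 79.14%
OEE = 79.14% * 93.6% / 100 = 74.1%

74.1%


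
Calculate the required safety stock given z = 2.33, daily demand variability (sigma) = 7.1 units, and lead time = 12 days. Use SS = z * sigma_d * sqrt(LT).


Formula: SS = z * sigma_d * sqrt(LT)
sqrt(LT) = sqrt(12) = 3.4641
SS = 2.33 * 7.1 * 3.4641
SS = 57.3 units

57.3 units


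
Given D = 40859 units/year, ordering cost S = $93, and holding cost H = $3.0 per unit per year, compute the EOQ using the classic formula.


Formula: EOQ = sqrt(2 * D * S / H)
Numerator: 2 * 40859 * 93 = 7599774
2DS/H = 7599774 / 3.0 = 2533258.0
EOQ = sqrt(2533258.0) = 1591.6 units

1591.6 units


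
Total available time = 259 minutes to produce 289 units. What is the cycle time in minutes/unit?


Formula: CT = Available Time / Number of Units
CT = 259 min / 289 units
CT = 0.9 min/unit

0.9 min/unit


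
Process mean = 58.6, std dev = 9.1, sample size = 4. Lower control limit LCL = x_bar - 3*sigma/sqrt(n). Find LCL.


LCL = 58.6 - 3 * 9.1 / sqrt(4)

44.95


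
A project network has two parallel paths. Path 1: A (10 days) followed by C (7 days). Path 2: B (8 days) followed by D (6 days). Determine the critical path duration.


Path 1 = 10 + 7 = 17 days
Path 2 = 8 + 6 = 14 days
Duration = max(17, 14) = 17 days

17 days


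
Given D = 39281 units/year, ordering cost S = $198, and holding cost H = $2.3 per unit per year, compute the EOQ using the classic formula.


Formula: EOQ = sqrt(2 * D * S / H)
Numerator: 2 * 39281 * 198 = 15555276
2DS/H = 15555276 / 2.3 = 6763163.5
EOQ = sqrt(6763163.5) = 2600.6 units

2600.6 units


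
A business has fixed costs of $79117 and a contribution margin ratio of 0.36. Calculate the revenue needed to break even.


Formula: BER = Fixed Costs / Contribution Margin Ratio
BER = $79117 / 0.36
BER = $219769.44 (to the nearest cent)

$219769.44


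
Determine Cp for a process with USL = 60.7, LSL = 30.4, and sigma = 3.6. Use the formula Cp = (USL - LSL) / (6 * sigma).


Cp = (60.7 - 30.4) / (6 * 3.6)

1.4


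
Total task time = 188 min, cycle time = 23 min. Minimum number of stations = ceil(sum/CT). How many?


Formula: N_min = ceil(Sum of Task Times / Cycle Time)
N_min = ceil(188 min / 23 min) = ceil(8.1739)
N_min = 9 stations

9


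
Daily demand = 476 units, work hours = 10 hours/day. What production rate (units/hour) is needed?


Formula: Production Rate = Daily Demand / Available Hours
Rate = 476 units/day / 10 hours/day
Rate = 47.6 units/hour

47.6 units/hour


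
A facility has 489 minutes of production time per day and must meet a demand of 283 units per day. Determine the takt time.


Formula: Takt Time = Available Production Time / Customer Demand
Takt = 489 min/day / 283 units/day
Takt = 1.73 min/unit

1.73 min/unit


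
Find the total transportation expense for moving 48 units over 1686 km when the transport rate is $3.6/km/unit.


TC = dist * cost * units = 1686 * 3.6 * 48 = $291340.80

$291340.80


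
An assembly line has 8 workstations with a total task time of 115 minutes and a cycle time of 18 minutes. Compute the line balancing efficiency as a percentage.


Formula: Efficiency = Sum of Task Times / (N_stations * CT) * 100
Total station capacity = 8 stations * 18 min = 144 min
Efficiency = 115 / 144 * 100 = 79.9%

79.9%


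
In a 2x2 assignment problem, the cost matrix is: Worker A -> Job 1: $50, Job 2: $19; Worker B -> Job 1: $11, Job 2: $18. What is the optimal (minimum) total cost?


Option 1: A->1 + B->2 = $50 + $18 = $68
Option 2: A->2 + B->1 = $19 + $11 = $30
Min cost = min($68, $30) = $30

$30


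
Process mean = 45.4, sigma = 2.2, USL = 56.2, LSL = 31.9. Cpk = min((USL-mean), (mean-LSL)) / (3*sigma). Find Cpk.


Cpu = (56.2 - 45.4) / (3 * 2.2) = 1.64
Cpl = (45.4 - 31.9) / (3 * 2.2) = 2.05
Cpk = min(1.64, 2.05) = 1.64

1.64


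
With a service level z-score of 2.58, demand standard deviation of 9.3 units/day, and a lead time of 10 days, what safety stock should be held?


Formula: SS = z * sigma_d * sqrt(LT)
sqrt(LT) = sqrt(10) = 3.1623
SS = 2.58 * 9.3 * 3.1623
SS = 75.9 units

75.9 units


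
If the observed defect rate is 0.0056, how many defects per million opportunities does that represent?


DPMO = defect_rate * 1000000 = 0.0056 * 1000000

5600


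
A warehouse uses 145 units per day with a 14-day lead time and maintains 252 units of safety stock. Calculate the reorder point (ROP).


Formula: ROP = (Daily Demand * Lead Time) + Safety Stock
Demand during lead time = 145 * 14 = 2030 units
ROP = 2030 + 252 = 2282 units

2282 units


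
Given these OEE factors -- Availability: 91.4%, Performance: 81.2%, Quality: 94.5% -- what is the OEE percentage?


Formula: OEE = Availability * Performance * Quality / 10000
A * P = 91.4% * 81.2% / 100 = 74.22%
OEE = 74.22% * 94.5% / 100 = 70.1%

70.1%


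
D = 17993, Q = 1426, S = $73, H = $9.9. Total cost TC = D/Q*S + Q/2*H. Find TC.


TC = 17993/1426 * 73 + 1426/2 * 9.9

$7979.80


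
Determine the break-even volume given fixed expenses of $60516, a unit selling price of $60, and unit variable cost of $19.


Formula: BEQ = Fixed Costs / (Price - Variable Cost)
Contribution margin = $60 - $19 = $41/unit
BEQ = ceil($60516 / $41/unit) = ceil(1476.0) = 1476 units

1476 units


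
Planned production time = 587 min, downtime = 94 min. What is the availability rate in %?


Formula: Availability = (Planned Time - Downtime) / Planned Time * 100
Uptime = 587 - 94 = 493 min
Availability = 493 / 587 * 100 = 84.0%

84.0%


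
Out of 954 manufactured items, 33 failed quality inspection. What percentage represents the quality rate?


Formula: Quality Rate = Good Pieces / Total Pieces * 100
Good pieces = 954 - 33 = 921
QR = 921 / 954 * 100 = 96.5%

96.5%


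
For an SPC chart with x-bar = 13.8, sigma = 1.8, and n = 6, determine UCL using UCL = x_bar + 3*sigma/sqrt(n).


UCL = 13.8 + 3 * 1.8 / sqrt(6)

16.0


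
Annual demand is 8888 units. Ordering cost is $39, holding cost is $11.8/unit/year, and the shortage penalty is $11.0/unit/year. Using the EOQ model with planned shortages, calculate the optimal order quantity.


Formula: EOQ* = sqrt(2DS/H) * sqrt((H+P)/P)
Base EOQ = sqrt(2*8888*39/11.8) = 242.39 units
Correction = sqrt((11.8+11.0)/11.0) = 1.4397
EOQ* = 242.39 * 1.4397 = 349.0 units

349.0 units


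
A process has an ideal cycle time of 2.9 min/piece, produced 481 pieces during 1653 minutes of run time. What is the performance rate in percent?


Formula: Performance = (Ideal CT * Total Count) / Run Time * 100
Ideal output time = 2.9 * 481 = 1394.9 min
Performance = 1394.9 / 1653 * 100 = 84.4%

84.4%


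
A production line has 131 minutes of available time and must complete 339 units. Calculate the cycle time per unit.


Formula: CT = Available Time / Number of Units
CT = 131 min / 339 units
CT = 0.39 min/unit

0.39 min/unit


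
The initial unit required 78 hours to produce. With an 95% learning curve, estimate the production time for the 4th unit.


Formula: T_n = T_1 * (learning_rate)^(log2(n)) where learning_rate = rate/100
Doublings = log2(4) = 2
T_n = 78 * 0.95^2
T_n = 78 * 0.9025 = 70.4 hours

70.4 hours


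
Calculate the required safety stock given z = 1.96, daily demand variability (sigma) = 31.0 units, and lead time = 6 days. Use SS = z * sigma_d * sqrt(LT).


Formula: SS = z * sigma_d * sqrt(LT)
sqrt(LT) = sqrt(6) = 2.4495
SS = 1.96 * 31.0 * 2.4495
SS = 148.8 units

148.8 units


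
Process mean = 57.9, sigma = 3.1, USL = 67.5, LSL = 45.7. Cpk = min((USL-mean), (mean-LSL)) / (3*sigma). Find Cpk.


Cpu = (67.5 - 57.9) / (3 * 3.1) = 1.03
Cpl = (57.9 - 45.7) / (3 * 3.1) = 1.31
Cpk = min(1.03, 1.31) = 1.03

1.03


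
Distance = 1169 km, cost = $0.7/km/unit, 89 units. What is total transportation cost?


TC = dist * cost * units = 1169 * 0.7 * 89 = $72828.70

$72828.70


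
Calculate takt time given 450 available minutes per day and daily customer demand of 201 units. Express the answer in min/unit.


Formula: Takt Time = Available Production Time / Customer Demand
Takt = 450 min/day / 201 units/day
Takt = 2.24 min/unit

2.24 min/unit


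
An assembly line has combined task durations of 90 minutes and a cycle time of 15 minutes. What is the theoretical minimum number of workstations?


Formula: N_min = ceil(Sum of Task Times / Cycle Time)
N_min = ceil(90 min / 15 min) = ceil(6.0)
N_min = 6 stations

6


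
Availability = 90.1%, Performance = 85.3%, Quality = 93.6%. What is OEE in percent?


Formula: OEE = Availability * Performance * Quality / 10000
A * P = 90.1% * 85.3% / 100 = 76.86%
OEE = 76.86% * 93.6% / 100 = 71.9%

71.9%


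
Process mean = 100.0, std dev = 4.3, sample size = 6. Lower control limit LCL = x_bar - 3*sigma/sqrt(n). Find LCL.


LCL = 100.0 - 3 * 4.3 / sqrt(6)

94.73


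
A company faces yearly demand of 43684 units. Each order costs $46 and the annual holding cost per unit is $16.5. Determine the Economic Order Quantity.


Formula: EOQ = sqrt(2 * D * S / H)
Numerator: 2 * 43684 * 46 = 4018928
2DS/H = 4018928 / 16.5 = 243571.4
EOQ = sqrt(243571.4) = 493.5 units

493.5 units


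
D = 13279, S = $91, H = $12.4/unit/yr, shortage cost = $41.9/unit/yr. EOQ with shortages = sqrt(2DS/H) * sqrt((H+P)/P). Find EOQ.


Formula: EOQ* = sqrt(2DS/H) * sqrt((H+P)/P)
Base EOQ = sqrt(2*13279*91/12.4) = 441.48 units
Correction = sqrt((12.4+41.9)/41.9) = 1.13839
EOQ* = 441.48 * 1.13839 = 502.6 units

502.6 units


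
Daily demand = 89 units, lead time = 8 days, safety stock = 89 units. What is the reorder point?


Formula: ROP = (Daily Demand * Lead Time) + Safety Stock
Demand during lead time = 89 * 8 = 712 units
ROP = 712 + 89 = 801 units

801 units


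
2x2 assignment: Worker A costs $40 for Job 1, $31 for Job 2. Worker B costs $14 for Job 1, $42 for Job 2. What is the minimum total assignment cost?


Option 1: A->1 + B->2 = $40 + $42 = $82
Option 2: A->2 + B->1 = $31 + $14 = $45
Min cost = min($82, $45) = $45

$45


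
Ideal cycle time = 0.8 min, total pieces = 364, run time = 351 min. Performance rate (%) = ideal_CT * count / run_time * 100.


Formula: Performance = (Ideal CT * Total Count) / Run Time * 100
Ideal output time = 0.8 * 364 = 291.2 min
Performance = 291.2 / 351 * 100 = 83.0%

83.0%


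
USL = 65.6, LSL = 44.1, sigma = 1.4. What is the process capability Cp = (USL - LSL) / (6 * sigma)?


Cp = (65.6 - 44.1) / (6 * 1.4)

2.56


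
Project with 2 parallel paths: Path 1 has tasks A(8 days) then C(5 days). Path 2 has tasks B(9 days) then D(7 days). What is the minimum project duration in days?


Path 1 = 8 + 5 = 13 days
Path 2 = 9 + 7 = 16 days
Duration = max(13, 16) = 16 days

16 days


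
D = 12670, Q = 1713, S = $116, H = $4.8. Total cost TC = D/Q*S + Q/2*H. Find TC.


TC = 12670/1713 * 116 + 1713/2 * 4.8

$4969.18


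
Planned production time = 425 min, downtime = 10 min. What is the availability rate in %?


Formula: Availability = (Planned Time - Downtime) / Planned Time * 100
Uptime = 425 - 10 = 415 min
Availability = 415 / 425 * 100 = 97.6%

97.6%


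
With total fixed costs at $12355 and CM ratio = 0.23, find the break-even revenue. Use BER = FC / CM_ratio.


Formula: BER = Fixed Costs / Contribution Margin Ratio
BER = $12355 / 0.23
BER = $53717.39 (to the nearest cent)

$53717.39


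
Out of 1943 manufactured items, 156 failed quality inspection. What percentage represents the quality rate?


Formula: Quality Rate = Good Pieces / Total Pieces * 100
Good pieces = 1943 - 156 = 1787
QR = 1787 / 1943 * 100 = 92.0%

92.0%


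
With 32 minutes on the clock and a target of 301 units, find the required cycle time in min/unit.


Formula: CT = Available Time / Number of Units
CT = 32 min / 301 units
CT = 0.11 min/unit

0.11 min/unit


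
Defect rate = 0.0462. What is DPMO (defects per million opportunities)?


DPMO = defect_rate * 1000000 = 0.0462 * 1000000

46200


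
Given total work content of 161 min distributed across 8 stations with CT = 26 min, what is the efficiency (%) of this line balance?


Formula: Efficiency = Sum of Task Times / (N_stations * CT) * 100
Total station capacity = 8 stations * 26 min = 208 min
Efficiency = 161 / 208 * 100 = 77.4%

77.4%


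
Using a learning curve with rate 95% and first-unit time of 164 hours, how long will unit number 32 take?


Formula: T_n = T_1 * (learning_rate)^(log2(n)) where learning_rate = rate/100
Doublings = log2(32) = 5
T_n = 164 * 0.95^5
T_n = 164 * 0.7738 = 126.9 hours

126.9 hours


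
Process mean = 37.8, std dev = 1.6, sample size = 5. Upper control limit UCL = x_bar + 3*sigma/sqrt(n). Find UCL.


UCL = 37.8 + 3 * 1.6 / sqrt(5)

39.95


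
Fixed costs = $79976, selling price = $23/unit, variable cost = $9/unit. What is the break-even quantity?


Formula: BEQ = Fixed Costs / (Price - Variable Cost)
Contribution margin = $23 - $9 = $14/unit
BEQ = ceil($79976 / $14/unit) = ceil(5712.57) = 5713 units

5713 units


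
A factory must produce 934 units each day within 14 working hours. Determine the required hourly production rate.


Formula: Production Rate = Daily Demand / Available Hours
Rate = 934 units/day / 14 hours/day
Rate = 66.7 units/hour

66.7 units/hour


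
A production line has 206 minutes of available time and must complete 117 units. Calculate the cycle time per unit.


Formula: CT = Available Time / Number of Units
CT = 206 min / 117 units
CT = 1.76 min/unit

1.76 min/unit


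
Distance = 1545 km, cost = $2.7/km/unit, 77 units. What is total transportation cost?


TC = dist * cost * units = 1545 * 2.7 * 77 = $321205.50

$321205.50


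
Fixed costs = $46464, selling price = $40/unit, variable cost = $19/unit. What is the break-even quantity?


Formula: BEQ = Fixed Costs / (Price - Variable Cost)
Contribution margin = $40 - $19 = $21/unit
BEQ = ceil($46464 / $21/unit) = ceil(2212.57) = 2213 units

2213 units


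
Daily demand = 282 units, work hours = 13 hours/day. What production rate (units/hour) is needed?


Formula: Production Rate = Daily Demand / Available Hours
Rate = 282 units/day / 13 hours/day
Rate = 21.7 units/hour

21.7 units/hour


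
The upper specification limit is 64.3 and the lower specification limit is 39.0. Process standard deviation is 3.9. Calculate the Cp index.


Cp = (64.3 - 39.0) / (6 * 3.9)

1.08


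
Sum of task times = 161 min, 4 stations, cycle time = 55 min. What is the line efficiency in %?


Formula: Efficiency = Sum of Task Times / (N_stations * CT) * 100
Total station capacity = 4 stations * 55 min = 220 min
Efficiency = 161 / 220 * 100 = 73.2%

73.2%


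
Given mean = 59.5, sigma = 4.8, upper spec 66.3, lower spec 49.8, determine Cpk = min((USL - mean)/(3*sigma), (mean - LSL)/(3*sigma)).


Cpu = (66.3 - 59.5) / (3 * 4.8) = 0.47
Cpl = (59.5 - 49.8) / (3 * 4.8) = 0.67
Cpk = min(0.47, 0.67) = 0.47

0.47


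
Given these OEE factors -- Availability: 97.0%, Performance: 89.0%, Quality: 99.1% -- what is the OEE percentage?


Formula: OEE = Availability * Performance * Quality / 10000
A * P = 97.0% * 89.0% / 100 = 86.33%
OEE = 86.33% * 99.1% / 100 = 85.6%

85.6%


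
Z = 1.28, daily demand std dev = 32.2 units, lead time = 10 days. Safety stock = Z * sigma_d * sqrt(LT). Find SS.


Formula: SS = z * sigma_d * sqrt(LT)
sqrt(LT) = sqrt(10) = 3.1623
SS = 1.28 * 32.2 * 3.1623
SS = 130.3 units

130.3 units


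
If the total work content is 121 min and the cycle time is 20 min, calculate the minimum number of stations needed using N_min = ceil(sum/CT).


Formula: N_min = ceil(Sum of Task Times / Cycle Time)
N_min = ceil(121 min / 20 min) = ceil(6.05)
N_min = 7 stations

7


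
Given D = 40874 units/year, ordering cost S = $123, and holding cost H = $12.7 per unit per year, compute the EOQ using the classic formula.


Formula: EOQ = sqrt(2 * D * S / H)
Numerator: 2 * 40874 * 123 = 10055004
2DS/H = 10055004 / 12.7 = 791732.6
EOQ = sqrt(791732.6) = 889.8 units

889.8 units


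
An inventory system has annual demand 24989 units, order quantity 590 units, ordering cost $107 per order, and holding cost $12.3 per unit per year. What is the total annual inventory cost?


TC = 24989/590 * 107 + 590/2 * 12.3

$8160.40


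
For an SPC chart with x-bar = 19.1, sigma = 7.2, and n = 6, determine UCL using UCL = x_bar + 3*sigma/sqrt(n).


UCL = 19.1 + 3 * 7.2 / sqrt(6)

27.92


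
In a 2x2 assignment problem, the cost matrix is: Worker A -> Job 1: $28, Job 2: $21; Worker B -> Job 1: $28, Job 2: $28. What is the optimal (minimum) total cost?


Option 1: A->1 + B->2 = $28 + $28 = $56
Option 2: A->2 + B->1 = $21 + $28 = $49
Min cost = min($56, $49) = $49

$49


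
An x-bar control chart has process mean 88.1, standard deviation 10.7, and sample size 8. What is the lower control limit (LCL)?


LCL = 88.1 - 3 * 10.7 / sqrt(8)

76.75


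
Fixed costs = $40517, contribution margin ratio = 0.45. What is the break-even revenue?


Formula: BER = Fixed Costs / Contribution Margin Ratio
BER = $40517 / 0.45
BER = $90037.78 (to the nearest cent)

$90037.78


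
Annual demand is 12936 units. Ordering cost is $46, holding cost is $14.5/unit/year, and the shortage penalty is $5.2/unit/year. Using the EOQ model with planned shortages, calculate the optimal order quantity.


Formula: EOQ* = sqrt(2DS/H) * sqrt((H+P)/P)
Base EOQ = sqrt(2*12936*46/14.5) = 286.49 units
Correction = sqrt((14.5+5.2)/5.2) = 1.9464
EOQ* = 286.49 * 1.9464 = 557.6 units

557.6 units


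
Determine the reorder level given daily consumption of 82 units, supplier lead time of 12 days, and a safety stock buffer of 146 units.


Formula: ROP = (Daily Demand * Lead Time) + Safety Stock
Demand during lead time = 82 * 12 = 984 units
ROP = 984 + 146 = 1130 units

1130 units


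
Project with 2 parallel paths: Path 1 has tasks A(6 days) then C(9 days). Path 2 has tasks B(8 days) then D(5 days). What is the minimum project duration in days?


Path 1 = 6 + 9 = 15 days
Path 2 = 8 + 5 = 13 days
Duration = max(15, 13) = 15 days

15 days
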